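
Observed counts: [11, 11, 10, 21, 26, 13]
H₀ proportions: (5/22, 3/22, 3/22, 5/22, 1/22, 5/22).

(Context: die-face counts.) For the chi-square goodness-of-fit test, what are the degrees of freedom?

degrees of freedom = 5

df = k − 1 = 6 − 1 = 5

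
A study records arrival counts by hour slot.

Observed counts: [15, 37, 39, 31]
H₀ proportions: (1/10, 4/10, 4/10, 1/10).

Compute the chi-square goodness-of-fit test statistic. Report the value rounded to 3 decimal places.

test statistic = 34.434

n = 122; E_i = n·p_i = [12.20, 48.80, 48.80, 12.20]
χ² = (15−12.20)²/12.20 + (37−48.80)²/48.80 + (39−48.80)²/48.80 + (31−12.20)²/12.20 = 34.4344
df = 3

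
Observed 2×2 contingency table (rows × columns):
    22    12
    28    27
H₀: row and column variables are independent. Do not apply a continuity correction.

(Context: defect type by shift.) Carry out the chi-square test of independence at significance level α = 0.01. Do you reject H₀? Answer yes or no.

reject H₀: no

Row totals [34, 55], col totals [50, 39], n=89
χ² = (22−19.10)²/19.10 + (12−14.90)²/14.90 + (28−30.90)²/30.90 + (27−24.10)²/24.10 = 1.6246
df = 1
p-value (upper-tail) = 0.20245
At α=0.01: p ≥ α → fail to reject H₀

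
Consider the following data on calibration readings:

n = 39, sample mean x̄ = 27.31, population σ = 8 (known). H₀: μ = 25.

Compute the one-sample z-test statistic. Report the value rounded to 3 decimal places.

SE = σ/√n = 8/√39 = 1.2810
z = (x̄−μ₀)/SE = (27.31−25)/1.2810 = 1.8032

test statistic = 1.803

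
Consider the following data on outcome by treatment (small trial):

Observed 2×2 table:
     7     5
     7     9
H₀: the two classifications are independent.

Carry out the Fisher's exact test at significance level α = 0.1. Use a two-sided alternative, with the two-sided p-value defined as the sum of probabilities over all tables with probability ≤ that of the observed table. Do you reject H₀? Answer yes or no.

reject H₀: no

Margins: r₁=12, r₂=16, c₁=14, c₂=14, n=28
p_obs = C(12,7)·C(16,7)/C(28,14); sum pmf over tables with pmf ≤ p_obs
p-value (two-sided) = 0.70357
At α=0.1: p ≥ α → fail to reject H₀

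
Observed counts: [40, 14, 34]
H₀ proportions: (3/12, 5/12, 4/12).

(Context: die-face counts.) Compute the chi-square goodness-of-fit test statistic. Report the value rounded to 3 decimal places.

test statistic = 29.482

n = 88; E_i = n·p_i = [22.00, 36.67, 29.33]
χ² = (40−22.00)²/22.00 + (14−36.67)²/36.67 + (34−29.33)²/29.33 = 29.4818
df = 2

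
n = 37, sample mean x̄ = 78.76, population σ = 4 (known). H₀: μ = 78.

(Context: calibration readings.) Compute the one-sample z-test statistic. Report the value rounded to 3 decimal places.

test statistic = 1.156

SE = σ/√n = 4/√37 = 0.6576
z = (x̄−μ₀)/SE = (78.76−78)/0.6576 = 1.1557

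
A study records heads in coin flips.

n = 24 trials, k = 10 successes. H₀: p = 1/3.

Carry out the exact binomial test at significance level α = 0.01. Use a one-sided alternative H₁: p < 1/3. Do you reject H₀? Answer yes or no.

reject H₀: no

Exact binomial: n=24, k=10, p₀=1/3=0.3333
P(X≤10) from Σ C(n,i)·p₀^i·(1−p₀)^(n−i)
p-value (one-sided, H₁ less) = 0.85994
At α=0.01: p ≥ α → fail to reject H₀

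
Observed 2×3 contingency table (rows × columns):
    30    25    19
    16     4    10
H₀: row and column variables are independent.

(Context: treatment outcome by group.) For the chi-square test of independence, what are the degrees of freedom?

df = (r−1)(c−1) = (2−1)·(3−1) = 2

degrees of freedom = 2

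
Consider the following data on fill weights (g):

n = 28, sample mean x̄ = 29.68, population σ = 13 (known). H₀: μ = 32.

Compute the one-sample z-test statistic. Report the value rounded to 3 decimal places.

SE = σ/√n = 13/√28 = 2.4568
z = (x̄−μ₀)/SE = (29.68−32)/2.4568 = -0.9443

test statistic = -0.944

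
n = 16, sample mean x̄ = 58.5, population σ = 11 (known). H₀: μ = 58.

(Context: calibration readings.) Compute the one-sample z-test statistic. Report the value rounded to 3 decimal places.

SE = σ/√n = 11/√16 = 2.7500
z = (x̄−μ₀)/SE = (58.5−58)/2.7500 = 0.1818

test statistic = 0.182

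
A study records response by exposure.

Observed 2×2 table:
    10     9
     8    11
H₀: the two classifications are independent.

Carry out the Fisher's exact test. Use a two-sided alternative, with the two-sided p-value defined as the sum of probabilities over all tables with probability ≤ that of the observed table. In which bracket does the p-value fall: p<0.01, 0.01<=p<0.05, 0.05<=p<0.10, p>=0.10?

Margins: r₁=19, r₂=19, c₁=18, c₂=20, n=38
p_obs = C(19,10)·C(19,8)/C(38,18); sum pmf over tables with pmf ≤ p_obs
p-value (two-sided) = 0.74585
→ bracket: p>=0.10

p-value bracket: p>=0.10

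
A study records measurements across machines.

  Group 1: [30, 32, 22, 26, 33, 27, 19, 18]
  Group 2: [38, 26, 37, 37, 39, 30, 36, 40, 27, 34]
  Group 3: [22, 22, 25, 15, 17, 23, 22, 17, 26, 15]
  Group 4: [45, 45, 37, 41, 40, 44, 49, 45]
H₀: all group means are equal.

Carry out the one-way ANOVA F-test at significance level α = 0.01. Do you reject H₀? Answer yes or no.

Group means [25.88, 34.40, 20.40, 43.25], grand mean 30.583
SSB = Σnᵢ(x̄ᵢ−x̄)² = 2643.575; SSW = ΣΣ(x−x̄ᵢ)² = 703.175
MSB = 2643.575/3 = 881.1917; MSW = 703.175/32 = 21.9742
F = MSB/MSW = 40.1012
df = (3, 32)
p-value (upper-tail) = 0.00000
At α=0.01: p < α → reject H₀

reject H₀: yes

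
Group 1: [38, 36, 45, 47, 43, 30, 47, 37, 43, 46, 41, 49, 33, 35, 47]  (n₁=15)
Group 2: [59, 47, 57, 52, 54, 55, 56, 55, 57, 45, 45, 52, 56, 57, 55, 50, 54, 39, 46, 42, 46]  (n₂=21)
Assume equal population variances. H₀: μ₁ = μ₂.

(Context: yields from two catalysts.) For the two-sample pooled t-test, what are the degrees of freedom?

df = n₁ + n₂ − 2 = 15 + 21 − 2 = 34

degrees of freedom = 34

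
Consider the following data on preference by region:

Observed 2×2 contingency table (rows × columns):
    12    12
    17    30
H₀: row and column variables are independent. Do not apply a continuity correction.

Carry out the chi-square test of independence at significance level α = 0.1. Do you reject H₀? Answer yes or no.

reject H₀: no

Row totals [24, 47], col totals [29, 42], n=71
χ² = (12−9.80)²/9.80 + (12−14.20)²/14.20 + (17−19.20)²/19.20 + (30−27.80)²/27.80 = 1.2576
df = 1
p-value (upper-tail) = 0.26210
At α=0.1: p ≥ α → fail to reject H₀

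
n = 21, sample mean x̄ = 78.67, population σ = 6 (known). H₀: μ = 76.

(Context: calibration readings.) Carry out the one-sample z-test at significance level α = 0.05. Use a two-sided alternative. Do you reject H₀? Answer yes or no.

SE = σ/√n = 6/√21 = 1.3093
z = (x̄−μ₀)/SE = (78.67−76)/1.3093 = 2.0392
p-value (two-sided) = 0.04143
At α=0.05: p < α → reject H₀

reject H₀: yes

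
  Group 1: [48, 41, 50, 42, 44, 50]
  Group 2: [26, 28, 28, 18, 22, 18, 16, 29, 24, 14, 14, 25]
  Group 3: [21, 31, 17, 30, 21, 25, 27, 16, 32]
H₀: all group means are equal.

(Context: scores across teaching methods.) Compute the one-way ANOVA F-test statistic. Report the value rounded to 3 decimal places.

Group means [45.83, 21.83, 24.44], grand mean 28.037
SSB = Σnᵢ(x̄ᵢ−x̄)² = 2478.241; SSW = ΣΣ(x−x̄ᵢ)² = 714.722
MSB = 2478.241/2 = 1239.1204; MSW = 714.722/24 = 29.7801
F = MSB/MSW = 41.6090
df = (2, 24)

test statistic = 41.609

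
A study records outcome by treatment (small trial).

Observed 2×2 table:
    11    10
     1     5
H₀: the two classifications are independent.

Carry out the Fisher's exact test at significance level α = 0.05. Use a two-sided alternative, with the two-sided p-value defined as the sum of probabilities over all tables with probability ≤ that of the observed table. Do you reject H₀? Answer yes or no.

reject H₀: no

Margins: r₁=21, r₂=6, c₁=12, c₂=15, n=27
p_obs = C(21,11)·C(6,1)/C(27,12); sum pmf over tables with pmf ≤ p_obs
p-value (two-sided) = 0.18190
At α=0.05: p ≥ α → fail to reject H₀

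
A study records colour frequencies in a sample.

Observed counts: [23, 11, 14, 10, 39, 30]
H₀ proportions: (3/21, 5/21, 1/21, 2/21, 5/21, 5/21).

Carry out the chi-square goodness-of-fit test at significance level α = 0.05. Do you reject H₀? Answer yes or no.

n = 127; E_i = n·p_i = [18.14, 30.24, 6.05, 12.10, 30.24, 30.24]
χ² = (23−18.14)²/18.14 + (11−30.24)²/30.24 + (14−6.05)²/6.05 + (10−12.10)²/12.10 + (39−30.24)²/30.24 + (30−30.24)²/30.24 = 26.9008
df = 5
p-value (upper-tail) = 0.00006
At α=0.05: p < α → reject H₀

reject H₀: yes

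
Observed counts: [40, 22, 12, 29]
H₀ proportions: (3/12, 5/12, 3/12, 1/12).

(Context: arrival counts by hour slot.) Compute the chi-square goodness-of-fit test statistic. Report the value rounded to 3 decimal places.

n = 103; E_i = n·p_i = [25.75, 42.92, 25.75, 8.58]
χ² = (40−25.75)²/25.75 + (22−42.92)²/42.92 + (12−25.75)²/25.75 + (29−8.58)²/8.58 = 73.9864
df = 3

test statistic = 73.986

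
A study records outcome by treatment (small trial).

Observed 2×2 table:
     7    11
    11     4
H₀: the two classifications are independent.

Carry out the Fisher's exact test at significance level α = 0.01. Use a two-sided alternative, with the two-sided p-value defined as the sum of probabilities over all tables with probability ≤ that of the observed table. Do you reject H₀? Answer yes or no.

Margins: r₁=18, r₂=15, c₁=18, c₂=15, n=33
p_obs = C(18,7)·C(15,11)/C(33,18); sum pmf over tables with pmf ≤ p_obs
p-value (two-sided) = 0.08015
At α=0.01: p ≥ α → fail to reject H₀

reject H₀: no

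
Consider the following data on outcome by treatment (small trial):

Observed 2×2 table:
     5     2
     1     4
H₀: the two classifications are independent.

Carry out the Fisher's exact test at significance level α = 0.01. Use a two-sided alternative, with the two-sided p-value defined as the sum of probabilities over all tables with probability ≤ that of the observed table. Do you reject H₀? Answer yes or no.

Margins: r₁=7, r₂=5, c₁=6, c₂=6, n=12
p_obs = C(7,5)·C(5,1)/C(12,6); sum pmf over tables with pmf ≤ p_obs
p-value (two-sided) = 0.24242
At α=0.01: p ≥ α → fail to reject H₀

reject H₀: no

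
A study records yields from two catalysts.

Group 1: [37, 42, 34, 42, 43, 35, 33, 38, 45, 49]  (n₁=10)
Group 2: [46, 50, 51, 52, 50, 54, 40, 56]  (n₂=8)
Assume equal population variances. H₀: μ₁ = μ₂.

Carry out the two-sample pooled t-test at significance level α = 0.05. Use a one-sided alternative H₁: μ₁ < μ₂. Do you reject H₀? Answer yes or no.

x̄₁=39.800, s₁=5.224, n₁=10
x̄₂=49.875, s₂=4.970, n₂=8
s_p² = [9·5.224² + 7·4.970²]/16 = 26.1547
SE = √(s_p²·(1/10+1/8)) = 2.4259
t = (39.800−49.875)/2.4259 = -4.1532
df = 16
p-value (one-sided, H₁ less) = 0.00037
At α=0.05: p < α → reject H₀

reject H₀: yes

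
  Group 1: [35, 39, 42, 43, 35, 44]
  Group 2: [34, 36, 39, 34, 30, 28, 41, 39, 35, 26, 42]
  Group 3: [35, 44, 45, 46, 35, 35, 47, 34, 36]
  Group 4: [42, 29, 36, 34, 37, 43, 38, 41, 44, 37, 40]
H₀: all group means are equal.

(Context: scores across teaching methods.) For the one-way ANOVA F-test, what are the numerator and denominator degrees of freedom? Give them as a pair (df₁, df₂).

k = 4 groups, N = 37 total
df = (k−1, N−k) = (4−1, 37−4) = (3, 33)

degrees of freedom = [3, 33]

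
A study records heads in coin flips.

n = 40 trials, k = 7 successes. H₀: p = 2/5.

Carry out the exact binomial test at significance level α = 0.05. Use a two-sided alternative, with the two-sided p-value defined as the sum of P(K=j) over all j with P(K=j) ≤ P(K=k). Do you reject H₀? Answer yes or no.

reject H₀: yes

Exact binomial: n=40, k=7, p₀=2/5=0.4000
P(X=j) = C(n,j)·p₀^j·(1−p₀)^(n−j); p = Σ P(X=j) over j with P(X=j) ≤ P(X=7)
p-value (two-sided) = 0.00327
At α=0.05: p < α → reject H₀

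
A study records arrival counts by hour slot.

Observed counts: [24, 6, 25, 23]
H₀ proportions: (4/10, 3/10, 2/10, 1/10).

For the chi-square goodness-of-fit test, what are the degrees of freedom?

degrees of freedom = 3

df = k − 1 = 4 − 1 = 3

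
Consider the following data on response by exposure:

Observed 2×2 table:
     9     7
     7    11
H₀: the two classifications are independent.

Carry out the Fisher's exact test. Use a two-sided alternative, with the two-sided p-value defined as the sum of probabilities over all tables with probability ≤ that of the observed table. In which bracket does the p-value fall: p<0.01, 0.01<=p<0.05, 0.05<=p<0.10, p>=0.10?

Margins: r₁=16, r₂=18, c₁=16, c₂=18, n=34
p_obs = C(16,9)·C(18,7)/C(34,16); sum pmf over tables with pmf ≤ p_obs
p-value (two-sided) = 0.49211
→ bracket: p>=0.10

p-value bracket: p>=0.10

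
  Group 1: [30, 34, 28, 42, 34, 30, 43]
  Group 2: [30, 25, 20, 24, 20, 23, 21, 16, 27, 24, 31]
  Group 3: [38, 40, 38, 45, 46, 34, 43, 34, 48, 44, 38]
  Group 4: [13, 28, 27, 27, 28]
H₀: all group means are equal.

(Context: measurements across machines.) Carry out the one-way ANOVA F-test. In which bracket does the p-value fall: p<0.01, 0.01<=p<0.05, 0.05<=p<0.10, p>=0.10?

Group means [34.43, 23.73, 40.73, 24.60], grand mean 31.559
SSB = Σnᵢ(x̄ᵢ−x̄)² = 1899.104; SSW = ΣΣ(x−x̄ᵢ)² = 809.278
MSB = 1899.104/3 = 633.0348; MSW = 809.278/30 = 26.9759
F = MSB/MSW = 23.4667
df = (3, 30)
p-value (upper-tail) = 0.00000
→ bracket: p<0.01

p-value bracket: p<0.01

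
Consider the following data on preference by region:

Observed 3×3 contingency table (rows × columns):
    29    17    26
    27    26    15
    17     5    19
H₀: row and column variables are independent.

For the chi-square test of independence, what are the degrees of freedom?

degrees of freedom = 4

df = (r−1)(c−1) = (3−1)·(3−1) = 4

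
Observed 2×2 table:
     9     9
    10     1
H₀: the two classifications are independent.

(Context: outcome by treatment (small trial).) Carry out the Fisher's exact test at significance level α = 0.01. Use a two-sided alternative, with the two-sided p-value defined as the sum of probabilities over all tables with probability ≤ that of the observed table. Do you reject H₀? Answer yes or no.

Margins: r₁=18, r₂=11, c₁=19, c₂=10, n=29
p_obs = C(18,9)·C(11,10)/C(29,19); sum pmf over tables with pmf ≤ p_obs
p-value (two-sided) = 0.04364
At α=0.01: p ≥ α → fail to reject H₀

reject H₀: no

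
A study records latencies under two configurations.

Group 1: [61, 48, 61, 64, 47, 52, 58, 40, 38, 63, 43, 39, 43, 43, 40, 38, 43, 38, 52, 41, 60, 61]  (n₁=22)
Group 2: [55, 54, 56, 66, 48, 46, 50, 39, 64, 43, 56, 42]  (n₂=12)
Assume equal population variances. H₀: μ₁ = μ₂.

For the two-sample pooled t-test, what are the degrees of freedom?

df = n₁ + n₂ − 2 = 22 + 12 − 2 = 32

degrees of freedom = 32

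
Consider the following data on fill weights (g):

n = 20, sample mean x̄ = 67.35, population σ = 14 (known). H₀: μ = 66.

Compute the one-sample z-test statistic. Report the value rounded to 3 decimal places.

test statistic = 0.431

SE = σ/√n = 14/√20 = 3.1305
z = (x̄−μ₀)/SE = (67.35−66)/3.1305 = 0.4312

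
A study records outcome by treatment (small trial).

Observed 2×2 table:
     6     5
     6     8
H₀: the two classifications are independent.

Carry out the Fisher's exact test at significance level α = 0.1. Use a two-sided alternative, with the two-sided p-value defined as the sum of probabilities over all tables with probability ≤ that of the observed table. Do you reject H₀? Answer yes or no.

Margins: r₁=11, r₂=14, c₁=12, c₂=13, n=25
p_obs = C(11,6)·C(14,6)/C(25,12); sum pmf over tables with pmf ≤ p_obs
p-value (two-sided) = 0.69510
At α=0.1: p ≥ α → fail to reject H₀

reject H₀: no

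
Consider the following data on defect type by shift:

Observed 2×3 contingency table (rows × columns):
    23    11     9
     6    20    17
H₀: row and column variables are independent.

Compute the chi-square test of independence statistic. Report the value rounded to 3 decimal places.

Row totals [43, 43], col totals [29, 31, 26], n=86
χ² = (23−14.50)²/14.50 + (11−15.50)²/15.50 + (9−13.00)²/13.00 + (6−14.50)²/14.50 + (20−15.50)²/15.50 + (17−13.00)²/13.00 = 15.0400
df = 2

test statistic = 15.040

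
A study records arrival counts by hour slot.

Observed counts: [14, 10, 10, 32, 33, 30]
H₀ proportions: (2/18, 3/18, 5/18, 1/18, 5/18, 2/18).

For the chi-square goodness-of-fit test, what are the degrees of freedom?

df = k − 1 = 6 − 1 = 5

degrees of freedom = 5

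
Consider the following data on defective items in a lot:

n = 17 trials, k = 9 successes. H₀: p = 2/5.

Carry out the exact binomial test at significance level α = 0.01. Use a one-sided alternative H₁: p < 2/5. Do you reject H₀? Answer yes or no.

Exact binomial: n=17, k=9, p₀=2/5=0.4000
P(X≤9) from Σ C(n,i)·p₀^i·(1−p₀)^(n−i)
p-value (one-sided, H₁ less) = 0.90810
At α=0.01: p ≥ α → fail to reject H₀

reject H₀: no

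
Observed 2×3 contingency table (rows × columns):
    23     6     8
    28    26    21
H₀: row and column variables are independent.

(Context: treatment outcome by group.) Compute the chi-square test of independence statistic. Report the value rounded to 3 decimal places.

Row totals [37, 75], col totals [51, 32, 29], n=112
χ² = (23−16.85)²/16.85 + (6−10.57)²/10.57 + (8−9.58)²/9.58 + (28−34.15)²/34.15 + (26−21.43)²/21.43 + (21−19.42)²/19.42 = 6.6957
df = 2

test statistic = 6.696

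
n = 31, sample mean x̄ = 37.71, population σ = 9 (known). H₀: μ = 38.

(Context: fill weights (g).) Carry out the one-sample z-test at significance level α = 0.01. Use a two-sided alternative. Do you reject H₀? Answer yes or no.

reject H₀: no

SE = σ/√n = 9/√31 = 1.6164
z = (x̄−μ₀)/SE = (37.71−38)/1.6164 = -0.1794
p-value (two-sided) = 0.85762
At α=0.01: p ≥ α → fail to reject H₀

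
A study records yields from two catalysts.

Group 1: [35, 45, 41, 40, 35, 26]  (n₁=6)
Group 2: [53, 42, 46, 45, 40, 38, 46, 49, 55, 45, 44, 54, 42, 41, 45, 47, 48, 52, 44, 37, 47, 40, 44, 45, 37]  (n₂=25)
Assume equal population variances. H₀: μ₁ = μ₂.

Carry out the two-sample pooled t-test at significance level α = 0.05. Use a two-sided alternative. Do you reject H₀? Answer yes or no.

x̄₁=37.000, s₁=6.603, n₁=6
x̄₂=45.040, s₂=4.971, n₂=25
s_p² = [5·6.603² + 24·4.971²]/29 = 27.9641
SE = √(s_p²·(1/6+1/25)) = 2.4040
t = (37.000−45.040)/2.4040 = -3.3444
df = 29
p-value (two-sided) = 0.00229
At α=0.05: p < α → reject H₀

reject H₀: yes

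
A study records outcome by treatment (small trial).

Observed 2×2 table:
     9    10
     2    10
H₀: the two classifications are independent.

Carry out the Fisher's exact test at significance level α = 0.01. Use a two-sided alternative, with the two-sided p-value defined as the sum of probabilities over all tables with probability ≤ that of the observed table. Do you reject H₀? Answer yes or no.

Margins: r₁=19, r₂=12, c₁=11, c₂=20, n=31
p_obs = C(19,9)·C(12,2)/C(31,11); sum pmf over tables with pmf ≤ p_obs
p-value (two-sided) = 0.12837
At α=0.01: p ≥ α → fail to reject H₀

reject H₀: no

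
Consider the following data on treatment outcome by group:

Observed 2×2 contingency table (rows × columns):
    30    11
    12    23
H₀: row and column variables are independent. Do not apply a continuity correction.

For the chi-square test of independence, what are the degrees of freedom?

df = (r−1)(c−1) = (2−1)·(2−1) = 1

degrees of freedom = 1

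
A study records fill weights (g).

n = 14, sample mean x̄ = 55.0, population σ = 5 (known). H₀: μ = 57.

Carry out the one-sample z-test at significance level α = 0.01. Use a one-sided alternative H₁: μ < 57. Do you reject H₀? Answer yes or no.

reject H₀: no

SE = σ/√n = 5/√14 = 1.3363
z = (x̄−μ₀)/SE = (55.0−57)/1.3363 = -1.4967
p-value (one-sided, H₁ less) = 0.06724
At α=0.01: p ≥ α → fail to reject H₀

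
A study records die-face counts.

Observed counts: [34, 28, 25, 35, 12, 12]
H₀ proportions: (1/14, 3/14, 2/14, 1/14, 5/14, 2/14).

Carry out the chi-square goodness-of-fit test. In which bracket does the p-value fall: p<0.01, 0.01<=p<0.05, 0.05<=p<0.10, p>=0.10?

n = 146; E_i = n·p_i = [10.43, 31.29, 20.86, 10.43, 52.14, 20.86]
χ² = (34−10.43)²/10.43 + (28−31.29)²/31.29 + (25−20.86)²/20.86 + (35−10.43)²/10.43 + (12−52.14)²/52.14 + (12−20.86)²/20.86 = 147.0059
df = 5
p-value (upper-tail) = 0.00000
→ bracket: p<0.01

p-value bracket: p<0.01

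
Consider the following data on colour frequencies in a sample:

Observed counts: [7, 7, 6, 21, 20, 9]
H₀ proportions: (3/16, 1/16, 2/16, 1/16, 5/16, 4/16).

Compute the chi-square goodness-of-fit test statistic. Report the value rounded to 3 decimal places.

test statistic = 72.762

n = 70; E_i = n·p_i = [13.12, 4.38, 8.75, 4.38, 21.88, 17.50]
χ² = (7−13.12)²/13.12 + (7−4.38)²/4.38 + (6−8.75)²/8.75 + (21−4.38)²/4.38 + (20−21.88)²/21.88 + (9−17.50)²/17.50 = 72.7619
df = 5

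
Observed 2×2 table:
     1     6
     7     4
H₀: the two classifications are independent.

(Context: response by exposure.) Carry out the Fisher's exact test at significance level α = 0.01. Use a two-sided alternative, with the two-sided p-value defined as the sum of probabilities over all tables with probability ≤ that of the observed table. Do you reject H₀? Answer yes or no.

Margins: r₁=7, r₂=11, c₁=8, c₂=10, n=18
p_obs = C(7,1)·C(11,7)/C(18,8); sum pmf over tables with pmf ≤ p_obs
p-value (two-sided) = 0.06561
At α=0.01: p ≥ α → fail to reject H₀

reject H₀: no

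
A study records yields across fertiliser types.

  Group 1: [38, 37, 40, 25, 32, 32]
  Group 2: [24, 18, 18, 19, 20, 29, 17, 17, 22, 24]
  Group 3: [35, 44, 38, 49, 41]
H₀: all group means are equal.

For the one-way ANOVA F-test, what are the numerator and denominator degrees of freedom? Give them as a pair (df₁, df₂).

k = 3 groups, N = 21 total
df = (k−1, N−k) = (3−1, 21−3) = (2, 18)

degrees of freedom = [2, 18]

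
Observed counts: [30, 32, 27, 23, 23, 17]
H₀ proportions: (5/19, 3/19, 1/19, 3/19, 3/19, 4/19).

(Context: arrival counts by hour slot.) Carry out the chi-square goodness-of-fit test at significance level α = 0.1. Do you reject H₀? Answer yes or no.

reject H₀: yes

n = 152; E_i = n·p_i = [40.00, 24.00, 8.00, 24.00, 24.00, 32.00]
χ² = (30−40.00)²/40.00 + (32−24.00)²/24.00 + (27−8.00)²/8.00 + (23−24.00)²/24.00 + (23−24.00)²/24.00 + (17−32.00)²/32.00 = 57.4062
df = 5
p-value (upper-tail) = 0.00000
At α=0.1: p < α → reject H₀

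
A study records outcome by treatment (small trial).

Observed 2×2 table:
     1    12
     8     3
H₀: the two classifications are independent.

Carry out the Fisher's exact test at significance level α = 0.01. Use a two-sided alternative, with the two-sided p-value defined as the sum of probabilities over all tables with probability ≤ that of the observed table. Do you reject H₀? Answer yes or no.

Margins: r₁=13, r₂=11, c₁=9, c₂=15, n=24
p_obs = C(13,1)·C(11,8)/C(24,9); sum pmf over tables with pmf ≤ p_obs
p-value (two-sided) = 0.00223
At α=0.01: p < α → reject H₀

reject H₀: yes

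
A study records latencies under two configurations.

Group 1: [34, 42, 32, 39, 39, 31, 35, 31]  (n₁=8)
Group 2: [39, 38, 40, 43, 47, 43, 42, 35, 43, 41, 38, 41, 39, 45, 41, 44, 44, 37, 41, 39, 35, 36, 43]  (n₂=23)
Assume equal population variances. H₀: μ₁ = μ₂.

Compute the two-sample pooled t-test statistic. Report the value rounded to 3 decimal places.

x̄₁=35.375, s₁=4.173, n₁=8
x̄₂=40.609, s₂=3.216, n₂=23
s_p² = [7·4.173² + 22·3.216²]/29 = 12.0467
SE = √(s_p²·(1/8+1/23)) = 1.4246
t = (35.375−40.609)/1.4246 = -3.6737
df = 29

test statistic = -3.674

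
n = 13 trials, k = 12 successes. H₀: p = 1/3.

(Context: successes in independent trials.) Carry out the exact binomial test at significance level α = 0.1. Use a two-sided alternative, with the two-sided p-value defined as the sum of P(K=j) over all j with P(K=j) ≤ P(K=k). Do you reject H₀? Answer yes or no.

reject H₀: yes

Exact binomial: n=13, k=12, p₀=1/3=0.3333
P(X=j) = C(n,j)·p₀^j·(1−p₀)^(n−j); p = Σ P(X=j) over j with P(X=j) ≤ P(X=12)
p-value (two-sided) = 0.00002
At α=0.1: p < α → reject H₀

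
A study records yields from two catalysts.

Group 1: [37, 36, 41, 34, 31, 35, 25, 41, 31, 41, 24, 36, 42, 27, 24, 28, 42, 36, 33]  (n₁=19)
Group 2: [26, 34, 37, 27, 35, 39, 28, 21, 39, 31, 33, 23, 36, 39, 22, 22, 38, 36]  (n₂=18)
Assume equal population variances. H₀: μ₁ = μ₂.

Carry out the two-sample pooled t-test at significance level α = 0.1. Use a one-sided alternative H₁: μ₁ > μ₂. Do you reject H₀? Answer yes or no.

reject H₀: no

x̄₁=33.895, s₁=6.154, n₁=19
x̄₂=31.444, s₂=6.546, n₂=18
s_p² = [18·6.154² + 17·6.546²]/35 = 40.2924
SE = √(s_p²·(1/19+1/18)) = 2.0879
t = (33.895−31.444)/2.0879 = 1.1736
df = 35
p-value (one-sided, H₁ greater) = 0.12424
At α=0.1: p ≥ α → fail to reject H₀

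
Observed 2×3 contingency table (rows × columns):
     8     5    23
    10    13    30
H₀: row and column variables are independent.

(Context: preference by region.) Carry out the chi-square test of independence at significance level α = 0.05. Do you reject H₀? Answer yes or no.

Row totals [36, 53], col totals [18, 18, 53], n=89
χ² = (8−7.28)²/7.28 + (5−7.28)²/7.28 + (23−21.44)²/21.44 + (10−10.72)²/10.72 + (13−10.72)²/10.72 + (30−31.56)²/31.56 = 1.5102
df = 2
p-value (upper-tail) = 0.46996
At α=0.05: p ≥ α → fail to reject H₀

reject H₀: no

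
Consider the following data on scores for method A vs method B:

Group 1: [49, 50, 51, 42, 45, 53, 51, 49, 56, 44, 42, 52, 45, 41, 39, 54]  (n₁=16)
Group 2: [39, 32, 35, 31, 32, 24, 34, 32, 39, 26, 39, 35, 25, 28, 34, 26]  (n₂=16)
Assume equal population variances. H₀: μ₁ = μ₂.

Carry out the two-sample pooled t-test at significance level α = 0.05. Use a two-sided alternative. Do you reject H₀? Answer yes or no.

reject H₀: yes

x̄₁=47.688, s₁=5.160, n₁=16
x̄₂=31.938, s₂=5.000, n₂=16
s_p² = [15·5.160² + 15·5.000²]/30 = 25.8125
SE = √(s_p²·(1/16+1/16)) = 1.7963
t = (47.688−31.938)/1.7963 = 8.7682
df = 30
p-value (two-sided) = 0.00000
At α=0.05: p < α → reject H₀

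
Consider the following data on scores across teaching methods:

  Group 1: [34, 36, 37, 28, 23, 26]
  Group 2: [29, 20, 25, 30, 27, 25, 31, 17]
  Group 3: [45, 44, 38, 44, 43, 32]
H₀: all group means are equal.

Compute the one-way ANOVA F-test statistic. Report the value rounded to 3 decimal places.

test statistic = 15.279

Group means [30.67, 25.50, 41.00], grand mean 31.700
SSB = Σnᵢ(x̄ᵢ−x̄)² = 832.867; SSW = ΣΣ(x−x̄ᵢ)² = 463.333
MSB = 832.867/2 = 416.4333; MSW = 463.333/17 = 27.2549
F = MSB/MSW = 15.2792
df = (2, 17)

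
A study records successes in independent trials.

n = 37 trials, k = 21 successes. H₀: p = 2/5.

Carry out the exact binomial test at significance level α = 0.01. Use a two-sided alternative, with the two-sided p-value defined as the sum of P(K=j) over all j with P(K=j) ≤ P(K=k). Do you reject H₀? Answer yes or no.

Exact binomial: n=37, k=21, p₀=2/5=0.4000
P(X=j) = C(n,j)·p₀^j·(1−p₀)^(n−j); p = Σ P(X=j) over j with P(X=j) ≤ P(X=21)
p-value (two-sided) = 0.04381
At α=0.01: p ≥ α → fail to reject H₀

reject H₀: no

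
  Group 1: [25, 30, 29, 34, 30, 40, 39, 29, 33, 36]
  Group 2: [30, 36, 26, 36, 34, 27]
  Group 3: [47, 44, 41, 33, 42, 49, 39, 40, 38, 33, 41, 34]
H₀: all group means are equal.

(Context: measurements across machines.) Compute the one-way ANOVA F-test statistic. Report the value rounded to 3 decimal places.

test statistic = 9.173

Group means [32.50, 31.50, 40.08], grand mean 35.536
SSB = Σnᵢ(x̄ᵢ−x̄)² = 438.048; SSW = ΣΣ(x−x̄ᵢ)² = 596.917
MSB = 438.048/2 = 219.0238; MSW = 596.917/25 = 23.8767
F = MSB/MSW = 9.1731
df = (2, 25)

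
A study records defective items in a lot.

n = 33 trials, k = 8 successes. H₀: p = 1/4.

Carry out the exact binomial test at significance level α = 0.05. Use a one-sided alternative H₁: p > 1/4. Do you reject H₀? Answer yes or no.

reject H₀: no

Exact binomial: n=33, k=8, p₀=1/4=0.2500
P(X≥8) from Σ C(n,i)·p₀^i·(1−p₀)^(n−i)
p-value (one-sided, H₁ greater) = 0.60618
At α=0.05: p ≥ α → fail to reject H₀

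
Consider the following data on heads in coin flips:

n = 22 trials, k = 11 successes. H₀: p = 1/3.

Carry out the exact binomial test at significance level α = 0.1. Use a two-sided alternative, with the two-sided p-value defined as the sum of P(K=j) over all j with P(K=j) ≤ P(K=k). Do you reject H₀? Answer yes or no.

Exact binomial: n=22, k=11, p₀=1/3=0.3333
P(X=j) = C(n,j)·p₀^j·(1−p₀)^(n−j); p = Σ P(X=j) over j with P(X=j) ≤ P(X=11)
p-value (two-sided) = 0.11379
At α=0.1: p ≥ α → fail to reject H₀

reject H₀: no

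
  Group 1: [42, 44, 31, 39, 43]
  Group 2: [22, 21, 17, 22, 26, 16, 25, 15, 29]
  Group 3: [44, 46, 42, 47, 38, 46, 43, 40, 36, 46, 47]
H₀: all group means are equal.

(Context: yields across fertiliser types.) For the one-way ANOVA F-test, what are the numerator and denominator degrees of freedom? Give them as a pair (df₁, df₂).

degrees of freedom = [2, 22]

k = 3 groups, N = 25 total
df = (k−1, N−k) = (3−1, 25−3) = (2, 22)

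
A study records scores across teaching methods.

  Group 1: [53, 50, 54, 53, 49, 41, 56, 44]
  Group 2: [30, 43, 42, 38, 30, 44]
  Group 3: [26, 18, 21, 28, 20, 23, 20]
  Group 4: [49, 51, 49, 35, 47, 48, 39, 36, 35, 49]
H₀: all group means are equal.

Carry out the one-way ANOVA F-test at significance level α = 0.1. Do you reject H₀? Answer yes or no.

Group means [50.00, 37.83, 22.29, 43.80], grand mean 39.387
SSB = Σnᵢ(x̄ᵢ−x̄)² = 3157.493; SSW = ΣΣ(x−x̄ᵢ)² = 869.862
MSB = 3157.493/3 = 1052.4976; MSW = 869.862/27 = 32.2171
F = MSB/MSW = 32.6689
df = (3, 27)
p-value (upper-tail) = 0.00000
At α=0.1: p < α → reject H₀

reject H₀: yes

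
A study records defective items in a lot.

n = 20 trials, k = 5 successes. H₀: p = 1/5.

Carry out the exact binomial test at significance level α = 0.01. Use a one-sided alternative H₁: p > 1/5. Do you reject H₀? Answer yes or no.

reject H₀: no

Exact binomial: n=20, k=5, p₀=1/5=0.2000
P(X≥5) from Σ C(n,i)·p₀^i·(1−p₀)^(n−i)
p-value (one-sided, H₁ greater) = 0.37035
At α=0.01: p ≥ α → fail to reject H₀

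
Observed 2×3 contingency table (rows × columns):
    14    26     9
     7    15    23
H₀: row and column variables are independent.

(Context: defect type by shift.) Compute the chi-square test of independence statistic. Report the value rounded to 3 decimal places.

test statistic = 11.260

Row totals [49, 45], col totals [21, 41, 32], n=94
χ² = (14−10.95)²/10.95 + (26−21.37)²/21.37 + (9−16.68)²/16.68 + (7−10.05)²/10.05 + (15−19.63)²/19.63 + (23−15.32)²/15.32 = 11.2597
df = 2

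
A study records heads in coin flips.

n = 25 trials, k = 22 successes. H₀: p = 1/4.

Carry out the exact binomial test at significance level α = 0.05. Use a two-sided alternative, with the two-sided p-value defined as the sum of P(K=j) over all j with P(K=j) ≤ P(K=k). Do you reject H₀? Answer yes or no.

Exact binomial: n=25, k=22, p₀=1/4=0.2500
P(X=j) = C(n,j)·p₀^j·(1−p₀)^(n−j); p = Σ P(X=j) over j with P(X=j) ≤ P(X=22)
p-value (two-sided) = 0.00000
At α=0.05: p < α → reject H₀

reject H₀: yes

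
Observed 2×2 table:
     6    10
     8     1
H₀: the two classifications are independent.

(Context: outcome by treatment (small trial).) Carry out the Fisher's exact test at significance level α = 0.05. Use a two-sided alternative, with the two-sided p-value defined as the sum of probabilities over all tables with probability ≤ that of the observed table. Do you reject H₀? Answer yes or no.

reject H₀: yes

Margins: r₁=16, r₂=9, c₁=14, c₂=11, n=25
p_obs = C(16,6)·C(9,8)/C(25,14); sum pmf over tables with pmf ≤ p_obs
p-value (two-sided) = 0.03301
At α=0.05: p < α → reject H₀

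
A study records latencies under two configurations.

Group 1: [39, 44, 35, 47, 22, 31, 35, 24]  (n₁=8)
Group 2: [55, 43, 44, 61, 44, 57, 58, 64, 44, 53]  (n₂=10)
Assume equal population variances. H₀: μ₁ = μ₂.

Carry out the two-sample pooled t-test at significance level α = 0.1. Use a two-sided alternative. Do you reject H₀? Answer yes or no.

reject H₀: yes

x̄₁=34.625, s₁=8.831, n₁=8
x̄₂=52.300, s₂=7.945, n₂=10
s_p² = [7·8.831² + 9·7.945²]/16 = 69.6234
SE = √(s_p²·(1/8+1/10)) = 3.9579
t = (34.625−52.300)/3.9579 = -4.4657
df = 16
p-value (two-sided) = 0.00039
At α=0.1: p < α → reject H₀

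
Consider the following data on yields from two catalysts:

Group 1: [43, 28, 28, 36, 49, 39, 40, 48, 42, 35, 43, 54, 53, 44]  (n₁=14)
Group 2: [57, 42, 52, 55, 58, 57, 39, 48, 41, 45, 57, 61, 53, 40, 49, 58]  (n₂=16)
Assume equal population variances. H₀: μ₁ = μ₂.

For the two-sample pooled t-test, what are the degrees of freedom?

df = n₁ + n₂ − 2 = 14 + 16 − 2 = 28

degrees of freedom = 28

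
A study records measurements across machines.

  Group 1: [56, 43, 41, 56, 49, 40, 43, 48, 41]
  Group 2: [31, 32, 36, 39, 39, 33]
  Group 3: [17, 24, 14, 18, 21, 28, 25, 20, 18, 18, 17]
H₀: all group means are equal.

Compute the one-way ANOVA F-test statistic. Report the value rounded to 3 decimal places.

Group means [46.33, 35.00, 20.00], grand mean 32.577
SSB = Σnᵢ(x̄ᵢ−x̄)² = 3478.346; SSW = ΣΣ(x−x̄ᵢ)² = 550.000
MSB = 3478.346/2 = 1739.1731; MSW = 550.000/23 = 23.9130
F = MSB/MSW = 72.7291
df = (2, 23)

test statistic = 72.729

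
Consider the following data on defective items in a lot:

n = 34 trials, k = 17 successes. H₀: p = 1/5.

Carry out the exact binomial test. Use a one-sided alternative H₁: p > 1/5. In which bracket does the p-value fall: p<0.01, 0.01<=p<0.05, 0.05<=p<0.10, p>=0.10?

Exact binomial: n=34, k=17, p₀=1/5=0.2000
P(X≥17) from Σ C(n,i)·p₀^i·(1−p₀)^(n−i)
p-value (one-sided, H₁ greater) = 0.00009
→ bracket: p<0.01

p-value bracket: p<0.01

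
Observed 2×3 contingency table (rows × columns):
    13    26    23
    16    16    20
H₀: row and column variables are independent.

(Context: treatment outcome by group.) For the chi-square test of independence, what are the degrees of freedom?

df = (r−1)(c−1) = (2−1)·(3−1) = 2

degrees of freedom = 2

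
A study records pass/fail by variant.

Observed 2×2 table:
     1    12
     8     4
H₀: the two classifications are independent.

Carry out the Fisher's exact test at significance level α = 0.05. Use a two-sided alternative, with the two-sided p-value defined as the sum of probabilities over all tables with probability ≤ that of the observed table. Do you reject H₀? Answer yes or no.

Margins: r₁=13, r₂=12, c₁=9, c₂=16, n=25
p_obs = C(13,1)·C(12,8)/C(25,9); sum pmf over tables with pmf ≤ p_obs
p-value (two-sided) = 0.00361
At α=0.05: p < α → reject H₀

reject H₀: yes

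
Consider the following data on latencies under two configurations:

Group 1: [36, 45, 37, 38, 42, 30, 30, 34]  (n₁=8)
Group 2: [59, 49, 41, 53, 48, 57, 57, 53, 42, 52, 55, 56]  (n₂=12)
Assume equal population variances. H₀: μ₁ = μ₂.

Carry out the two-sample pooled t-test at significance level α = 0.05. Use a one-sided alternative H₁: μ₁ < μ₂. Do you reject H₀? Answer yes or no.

x̄₁=36.500, s₁=5.292, n₁=8
x̄₂=51.833, s₂=5.813, n₂=12
s_p² = [7·5.292² + 11·5.813²]/18 = 31.5370
SE = √(s_p²·(1/8+1/12)) = 2.5632
t = (36.500−51.833)/2.5632 = -5.9820
df = 18
p-value (one-sided, H₁ less) = 0.00001
At α=0.05: p < α → reject H₀

reject H₀: yes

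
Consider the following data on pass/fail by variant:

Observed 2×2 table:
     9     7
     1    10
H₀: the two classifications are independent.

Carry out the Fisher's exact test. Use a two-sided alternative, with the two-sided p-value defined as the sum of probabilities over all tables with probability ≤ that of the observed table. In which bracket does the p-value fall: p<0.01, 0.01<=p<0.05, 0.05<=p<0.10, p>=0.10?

Margins: r₁=16, r₂=11, c₁=10, c₂=17, n=27
p_obs = C(16,9)·C(11,1)/C(27,10); sum pmf over tables with pmf ≤ p_obs
p-value (two-sided) = 0.01832
→ bracket: 0.01<=p<0.05

p-value bracket: 0.01<=p<0.05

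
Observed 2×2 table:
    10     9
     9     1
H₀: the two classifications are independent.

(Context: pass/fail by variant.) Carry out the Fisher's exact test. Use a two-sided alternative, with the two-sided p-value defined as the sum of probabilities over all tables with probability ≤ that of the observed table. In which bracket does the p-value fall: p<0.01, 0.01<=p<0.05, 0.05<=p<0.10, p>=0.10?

Margins: r₁=19, r₂=10, c₁=19, c₂=10, n=29
p_obs = C(19,10)·C(10,9)/C(29,19); sum pmf over tables with pmf ≤ p_obs
p-value (two-sided) = 0.09757
→ bracket: 0.05<=p<0.10

p-value bracket: 0.05<=p<0.10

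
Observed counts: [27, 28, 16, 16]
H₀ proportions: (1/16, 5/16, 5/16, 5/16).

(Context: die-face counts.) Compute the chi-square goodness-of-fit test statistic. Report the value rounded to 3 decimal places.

test statistic = 94.738

n = 87; E_i = n·p_i = [5.44, 27.19, 27.19, 27.19]
χ² = (27−5.44)²/5.44 + (28−27.19)²/27.19 + (16−27.19)²/27.19 + (16−27.19)²/27.19 = 94.7379
df = 3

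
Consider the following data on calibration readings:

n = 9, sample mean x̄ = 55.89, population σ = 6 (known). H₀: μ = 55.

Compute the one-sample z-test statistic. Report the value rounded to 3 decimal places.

SE = σ/√n = 6/√9 = 2.0000
z = (x̄−μ₀)/SE = (55.89−55)/2.0000 = 0.4450

test statistic = 0.445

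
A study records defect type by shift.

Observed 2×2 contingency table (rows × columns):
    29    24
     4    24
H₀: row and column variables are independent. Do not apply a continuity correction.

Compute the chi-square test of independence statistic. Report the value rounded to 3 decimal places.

Row totals [53, 28], col totals [33, 48], n=81
χ² = (29−21.59)²/21.59 + (24−31.41)²/31.41 + (4−11.41)²/11.41 + (24−16.59)²/16.59 = 12.4050
df = 1

test statistic = 12.405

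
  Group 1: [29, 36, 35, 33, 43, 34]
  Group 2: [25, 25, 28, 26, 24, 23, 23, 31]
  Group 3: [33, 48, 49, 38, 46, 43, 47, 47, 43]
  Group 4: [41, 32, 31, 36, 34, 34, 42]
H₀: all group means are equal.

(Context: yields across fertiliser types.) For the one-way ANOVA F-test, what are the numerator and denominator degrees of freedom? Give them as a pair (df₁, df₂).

k = 4 groups, N = 30 total
df = (k−1, N−k) = (4−1, 30−4) = (3, 26)

degrees of freedom = [3, 26]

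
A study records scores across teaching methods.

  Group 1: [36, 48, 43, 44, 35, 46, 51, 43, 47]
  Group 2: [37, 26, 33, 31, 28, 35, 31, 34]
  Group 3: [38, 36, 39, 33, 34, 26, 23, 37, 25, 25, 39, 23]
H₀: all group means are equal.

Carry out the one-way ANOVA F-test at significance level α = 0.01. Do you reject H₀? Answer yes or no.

Group means [43.67, 31.88, 31.50], grand mean 35.379
SSB = Σnᵢ(x̄ᵢ−x̄)² = 896.953; SSW = ΣΣ(x−x̄ᵢ)² = 789.875
MSB = 896.953/2 = 448.4763; MSW = 789.875/26 = 30.3798
F = MSB/MSW = 14.7623
df = (2, 26)
p-value (upper-tail) = 0.00005
At α=0.01: p < α → reject H₀

reject H₀: yes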